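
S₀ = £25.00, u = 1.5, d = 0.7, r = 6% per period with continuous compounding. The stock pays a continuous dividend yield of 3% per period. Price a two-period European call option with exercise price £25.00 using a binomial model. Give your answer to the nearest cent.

£5.27

Per-period risk-free factor R = e^0.06 = 1.0618; dividend-adjusted growth = e^(0.06−0.03) = 1.0305.
Risk-neutral probability p = (1.0305 − 0.7)/(1.5 − 0.7) = 0.3305/0.8000 = 0.4131
Terminal stock prices: S_uu = 56.25, S_ud = 26.25, S_dd = 12.25
Terminal payoffs (S − K): max(31.25, 0) = 31.25, max(1.25, 0) = 1.25, max(-12.75, 0) = 0
Node u (S = 37.5): V_u = e^(−0.06)·[0.4131·31.2500 + 0.5869·1.2500] = 12.8476
Node d (S = 17.5): V_d = e^(−0.06)·[0.4131·1.2500 + 0.5869·0.0000] = 0.4863
Node 0 (S = 25): V_0 = e^(−0.06)·[0.4131·12.8476 + 0.5869·0.4863] = 5.2667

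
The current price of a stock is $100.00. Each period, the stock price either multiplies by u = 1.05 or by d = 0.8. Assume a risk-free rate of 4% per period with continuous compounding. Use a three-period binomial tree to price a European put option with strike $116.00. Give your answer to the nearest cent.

Risk-neutral probability p = (e^0.04 − 0.8)/(1.05 − 0.8) = 0.2408/0.2500 = 0.9632
Terminal stock prices: S_uuu = 115.8, S_uud = 88.2, S_udd = 67.2, S_ddd = 51.2
Terminal payoffs (K − S): max(0.2375, 0) = 0.2375, max(27.8, 0) = 27.8, max(48.8, 0) = 48.8, max(64.8, 0) = 64.8
Node uu (S = 110.2): V_uu = e^(−0.04)·[0.9632·0.2375 + 0.0368·27.8000] = 1.2016
Node ud (S = 84): V_ud = e^(−0.04)·[0.9632·27.8000 + 0.0368·48.8000] = 27.4516
Node dd (S = 64): V_dd = e^(−0.04)·[0.9632·48.8000 + 0.0368·64.8000] = 47.4516
Node u (S = 105): V_u = e^(−0.04)·[0.9632·1.2016 + 0.0368·27.4516] = 2.0815
Node d (S = 80): V_d = e^(−0.04)·[0.9632·27.4516 + 0.0368·47.4516] = 27.0815
Node 0 (S = 100): V_0 = e^(−0.04)·[0.9632·2.0815 + 0.0368·27.0815] = 2.8828

$2.88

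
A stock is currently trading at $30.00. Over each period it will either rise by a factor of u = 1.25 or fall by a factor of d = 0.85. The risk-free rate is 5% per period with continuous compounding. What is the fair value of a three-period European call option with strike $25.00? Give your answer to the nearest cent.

$9.18

Risk-neutral probability p = (e^0.05 − 0.85)/(1.25 − 0.85) = 0.2013/0.4000 = 0.5032
Terminal stock prices: S_uuu = 58.59, S_uud = 39.84, S_udd = 27.09, S_ddd = 18.42
Terminal payoffs (S − K): max(33.59, 0) = 33.59, max(14.84, 0) = 14.84, max(2.094, 0) = 2.094, max(-6.576, 0) = 0
Node uu (S = 46.88): V_uu = e^(−0.05)·[0.5032·33.5938 + 0.4968·14.8438] = 23.0943
Node ud (S = 31.88): V_ud = e^(−0.05)·[0.5032·14.8438 + 0.4968·2.0937] = 8.0943
Node dd (S = 21.67): V_dd = e^(−0.05)·[0.5032·2.0937 + 0.4968·0.0000] = 1.0021
Node u (S = 37.5): V_u = e^(−0.05)·[0.5032·23.0943 + 0.4968·8.0943] = 14.8791
Node d (S = 25.5): V_d = e^(−0.05)·[0.5032·8.0943 + 0.4968·1.0021] = 4.3478
Node 0 (S = 30): V_0 = e^(−0.05)·[0.5032·14.8791 + 0.4968·4.3478] = 9.1764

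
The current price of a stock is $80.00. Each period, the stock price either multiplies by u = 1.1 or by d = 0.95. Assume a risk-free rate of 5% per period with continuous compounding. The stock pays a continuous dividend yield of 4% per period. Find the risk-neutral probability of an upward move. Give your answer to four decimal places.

p = 0.4003

Per-period risk-free factor R = e^0.05 = 1.0513; dividend-adjusted growth = e^(0.05−0.04) = 1.0101.
Risk-neutral probability p = (1.0101 − 0.95)/(1.1 − 0.95) = 0.0601/0.1500 = 0.4003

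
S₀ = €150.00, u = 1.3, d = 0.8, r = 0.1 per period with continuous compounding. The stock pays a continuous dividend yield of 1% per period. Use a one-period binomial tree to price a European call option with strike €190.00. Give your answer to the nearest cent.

Per-period risk-free factor R = e^0.1 = 1.1052; dividend-adjusted growth = e^(0.1−0.01) = 1.0942.
Risk-neutral probability p = (1.0942 − 0.8)/(1.3 − 0.8) = 0.2942/0.5000 = 0.5883
Terminal stock prices: S_u = 195, S_d = 120
Terminal payoffs (S − K): max(5, 0) = 5, max(-70, 0) = 0
Node 0 (S = 150): V_0 = e^(−0.1)·[0.5883·5.0000 + 0.4117·0.0000] = 2.6618

€2.66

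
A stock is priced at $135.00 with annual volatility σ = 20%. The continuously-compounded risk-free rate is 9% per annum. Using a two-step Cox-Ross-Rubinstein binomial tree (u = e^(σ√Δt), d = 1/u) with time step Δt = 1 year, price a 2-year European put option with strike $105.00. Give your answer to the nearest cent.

CRR parameters: u = e^(σ√Δt) = e^(0.2·√1) = 1.2214, d = 1/u = 0.8187
Per-period rate: rΔt = 0.09·1 = 0.09, so R = e^0.09 = 1.0942
Risk-neutral probability p = (e^0.09 − 0.8187)/(1.2214 − 0.8187) = 0.2754/0.4027 = 0.6840
Terminal stock prices: S_uu = 201.4, S_ud = 135, S_dd = 90.49
Terminal payoffs (K − S): max(-96.4, 0) = 0, max(-30, 0) = 0, max(14.51, 0) = 14.51
Node u (S = 164.9): V_u = e^(−0.09)·[0.6840·0.0000 + 0.3160·0.0000] = 0.0000
Node d (S = 110.5): V_d = e^(−0.09)·[0.6840·0.0000 + 0.3160·14.5068] = 4.1891
Node 0 (S = 135): V_0 = e^(−0.09)·[0.6840·0.0000 + 0.3160·4.1891] = 1.2097

$1.21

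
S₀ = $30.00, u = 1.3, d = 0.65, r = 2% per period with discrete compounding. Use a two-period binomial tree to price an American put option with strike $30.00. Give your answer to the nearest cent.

Risk-neutral probability p = (1 + 0.02 − 0.65)/(1.3 − 0.65) = 0.3700/0.6500 = 0.5692
Terminal stock prices: S_uu = 50.7, S_ud = 25.35, S_dd = 12.68
Terminal payoffs (K − S): max(-20.7, 0) = 0, max(4.65, 0) = 4.65, max(17.32, 0) = 17.32
Node u (S = 39): continuation = 1/1.02·[0.5692·0.0000 + 0.4308·4.6500] = 1.9638; exercise value = 0.0000 ≤ continuation, so V_u = 1.9638
Node d (S = 19.5): continuation = 1/1.02·[0.5692·4.6500 + 0.4308·17.3250] = 9.9118; exercise value = 10.5000 > continuation, so V_d = 10.5000 (exercise)
Node 0 (S = 30): continuation = 1/1.02·[0.5692·1.9638 + 0.4308·10.5000] = 5.5303; exercise value = 0.0000 ≤ continuation, so V_0 = 5.5303

$5.53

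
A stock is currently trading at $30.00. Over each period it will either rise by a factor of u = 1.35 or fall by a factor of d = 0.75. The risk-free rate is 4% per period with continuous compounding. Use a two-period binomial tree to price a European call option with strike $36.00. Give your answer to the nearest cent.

Risk-neutral probability p = (e^0.04 − 0.75)/(1.35 − 0.75) = 0.2908/0.6000 = 0.4847
Terminal stock prices: S_uu = 54.68, S_ud = 30.38, S_dd = 16.88
Terminal payoffs (S − K): max(18.68, 0) = 18.68, max(-5.625, 0) = 0, max(-19.12, 0) = 0
Node u (S = 40.5): V_u = e^(−0.04)·[0.4847·18.6750 + 0.5153·0.0000] = 8.6966
Node d (S = 22.5): V_d = e^(−0.04)·[0.4847·0.0000 + 0.5153·0.0000] = 0.0000
Node 0 (S = 30): V_0 = e^(−0.04)·[0.4847·8.6966 + 0.5153·0.0000] = 4.0498

$4.05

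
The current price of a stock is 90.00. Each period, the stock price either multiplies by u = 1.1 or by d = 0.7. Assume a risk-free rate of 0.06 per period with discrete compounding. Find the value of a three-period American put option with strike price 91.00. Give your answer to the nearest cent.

5.38

Risk-neutral probability p = (1 + 0.06 − 0.7)/(1.1 − 0.7) = 0.3600/0.4000 = 0.9000
Terminal stock prices: S_uuu = 119.8, S_uud = 76.23, S_udd = 48.51, S_ddd = 30.87
Terminal payoffs (K − S): max(-28.79, 0) = 0, max(14.77, 0) = 14.77, max(42.49, 0) = 42.49, max(60.13, 0) = 60.13
Node uu (S = 108.9): continuation = 1/1.06·[0.9000·0.0000 + 0.1000·14.7700] = 1.3934; exercise value = 0.0000 ≤ continuation, so V_uu = 1.3934
Node ud (S = 69.3): continuation = 1/1.06·[0.9000·14.7700 + 0.1000·42.4900] = 16.5491; exercise value = 21.7000 > continuation, so V_ud = 21.7000 (exercise)
Node dd (S = 44.1): continuation = 1/1.06·[0.9000·42.4900 + 0.1000·60.1300] = 41.7491; exercise value = 46.9000 > continuation, so V_dd = 46.9000 (exercise)
Node u (S = 99): continuation = 1/1.06·[0.9000·1.3934 + 0.1000·21.7000] = 3.2302; exercise value = 0.0000 ≤ continuation, so V_u = 3.2302
Node d (S = 63): continuation = 1/1.06·[0.9000·21.7000 + 0.1000·46.9000] = 22.8491; exercise value = 28.0000 > continuation, so V_d = 28.0000 (exercise)
Node 0 (S = 90): continuation = 1/1.06·[0.9000·3.2302 + 0.1000·28.0000] = 5.3842; exercise value = 1.0000 ≤ continuation, so V_0 = 5.3842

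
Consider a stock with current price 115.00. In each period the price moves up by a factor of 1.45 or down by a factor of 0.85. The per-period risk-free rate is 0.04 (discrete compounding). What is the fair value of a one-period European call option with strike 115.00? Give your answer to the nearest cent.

15.76

Risk-neutral probability p = (1 + 0.04 − 0.85)/(1.45 − 0.85) = 0.1900/0.6000 = 0.3167
Terminal stock prices: S_u = 166.8, S_d = 97.75
Terminal payoffs (S − K): max(51.75, 0) = 51.75, max(-17.25, 0) = 0
Node 0 (S = 115): V_0 = 1/1.04·[0.3167·51.7500 + 0.6833·0.0000] = 15.7572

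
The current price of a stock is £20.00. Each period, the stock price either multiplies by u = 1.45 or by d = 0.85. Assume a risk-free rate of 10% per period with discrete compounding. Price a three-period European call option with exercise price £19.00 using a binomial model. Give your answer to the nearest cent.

Risk-neutral probability p = (1 + 0.1 − 0.85)/(1.45 − 0.85) = 0.2500/0.6000 = 0.4167
Terminal stock prices: S_uuu = 60.97, S_uud = 35.74, S_udd = 20.95, S_ddd = 12.28
Terminal payoffs (S − K): max(41.97, 0) = 41.97, max(16.74, 0) = 16.74, max(1.952, 0) = 1.952, max(-6.718, 0) = 0
Node uu (S = 42.05): V_uu = 1/1.1·[0.4167·41.9725 + 0.5833·16.7425] = 24.7773
Node ud (S = 24.65): V_ud = 1/1.1·[0.4167·16.7425 + 0.5833·1.9525] = 7.3773
Node dd (S = 14.45): V_dd = 1/1.1·[0.4167·1.9525 + 0.5833·0.0000] = 0.7396
Node u (S = 29): V_u = 1/1.1·[0.4167·24.7773 + 0.5833·7.3773] = 13.2975
Node d (S = 17): V_d = 1/1.1·[0.4167·7.3773 + 0.5833·0.7396] = 3.1866
Node 0 (S = 20): V_0 = 1/1.1·[0.4167·13.2975 + 0.5833·3.1866] = 6.7268

£6.73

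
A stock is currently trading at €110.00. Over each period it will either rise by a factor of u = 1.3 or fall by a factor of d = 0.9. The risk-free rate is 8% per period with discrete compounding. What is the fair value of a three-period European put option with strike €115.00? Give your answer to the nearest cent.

€4.60

Risk-neutral probability p = (1 + 0.08 − 0.9)/(1.3 − 0.9) = 0.1800/0.4000 = 0.4500
Terminal stock prices: S_uuu = 241.7, S_uud = 167.3, S_udd = 115.8, S_ddd = 80.19
Terminal payoffs (K − S): max(-126.7, 0) = 0, max(-52.31, 0) = 0, max(-0.83, 0) = 0, max(34.81, 0) = 34.81
Node uu (S = 185.9): V_uu = 1/1.08·[0.4500·0.0000 + 0.5500·0.0000] = 0.0000
Node ud (S = 128.7): V_ud = 1/1.08·[0.4500·0.0000 + 0.5500·0.0000] = 0.0000
Node dd (S = 89.1): V_dd = 1/1.08·[0.4500·0.0000 + 0.5500·34.8100] = 17.7273
Node u (S = 143): V_u = 1/1.08·[0.4500·0.0000 + 0.5500·0.0000] = 0.0000
Node d (S = 99): V_d = 1/1.08·[0.4500·0.0000 + 0.5500·17.7273] = 9.0278
Node 0 (S = 110): V_0 = 1/1.08·[0.4500·0.0000 + 0.5500·9.0278] = 4.5975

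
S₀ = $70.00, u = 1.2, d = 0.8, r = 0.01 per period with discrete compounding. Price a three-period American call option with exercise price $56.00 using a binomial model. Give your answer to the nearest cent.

Risk-neutral probability p = (1 + 0.01 − 0.8)/(1.2 − 0.8) = 0.2100/0.4000 = 0.5250
Terminal stock prices: S_uuu = 121, S_uud = 80.64, S_udd = 53.76, S_ddd = 35.84
Terminal payoffs (S − K): max(64.96, 0) = 64.96, max(24.64, 0) = 24.64, max(-2.24, 0) = 0, max(-20.16, 0) = 0
Node uu (S = 100.8): continuation = 1/1.01·[0.5250·64.9600 + 0.4750·24.6400] = 45.3545; exercise value = 44.8000 ≤ continuation, so V_uu = 45.3545
Node ud (S = 67.2): continuation = 1/1.01·[0.5250·24.6400 + 0.4750·0.0000] = 12.8079; exercise value = 11.2000 ≤ continuation, so V_ud = 12.8079
Node dd (S = 44.8): continuation = 1/1.01·[0.5250·0.0000 + 0.4750·0.0000] = 0.0000; exercise value = 0.0000 ≤ continuation, so V_dd = 0.0000
Node u (S = 84): continuation = 1/1.01·[0.5250·45.3545 + 0.4750·12.8079] = 29.5989; exercise value = 28.0000 ≤ continuation, so V_u = 29.5989
Node d (S = 56): continuation = 1/1.01·[0.5250·12.8079 + 0.4750·0.0000] = 6.6576; exercise value = 0.0000 ≤ continuation, so V_d = 6.6576
Node 0 (S = 70): continuation = 1/1.01·[0.5250·29.5989 + 0.4750·6.6576] = 18.5166; exercise value = 14.0000 ≤ continuation, so V_0 = 18.5166

$18.52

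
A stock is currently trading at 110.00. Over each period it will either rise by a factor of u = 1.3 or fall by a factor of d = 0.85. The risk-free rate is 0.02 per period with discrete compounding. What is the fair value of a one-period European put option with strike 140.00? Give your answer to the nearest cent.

28.37

Risk-neutral probability p = (1 + 0.02 − 0.85)/(1.3 − 0.85) = 0.1700/0.4500 = 0.3778
Terminal stock prices: S_u = 143, S_d = 93.5
Terminal payoffs (K − S): max(-3, 0) = 0, max(46.5, 0) = 46.5
Node 0 (S = 110): V_0 = 1/1.02·[0.3778·0.0000 + 0.6222·46.5000] = 28.3660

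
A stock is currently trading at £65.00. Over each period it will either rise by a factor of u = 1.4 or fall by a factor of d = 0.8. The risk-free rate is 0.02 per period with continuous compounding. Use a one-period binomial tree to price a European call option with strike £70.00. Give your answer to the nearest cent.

£7.55

Risk-neutral probability p = (e^0.02 − 0.8)/(1.4 − 0.8) = 0.2202/0.6000 = 0.3670
Terminal stock prices: S_u = 91, S_d = 52
Terminal payoffs (S − K): max(21, 0) = 21, max(-18, 0) = 0
Node 0 (S = 65): V_0 = e^(−0.02)·[0.3670·21.0000 + 0.6330·0.0000] = 7.5544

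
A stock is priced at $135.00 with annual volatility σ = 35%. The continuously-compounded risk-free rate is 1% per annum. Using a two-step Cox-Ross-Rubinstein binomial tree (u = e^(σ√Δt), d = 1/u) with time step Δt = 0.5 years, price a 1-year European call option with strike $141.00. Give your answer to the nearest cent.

CRR parameters: u = e^(σ√Δt) = e^(0.35·√0.5) = 1.2808, d = 1/u = 0.7808
Per-period rate: rΔt = 0.01·0.5 = 0.005, so R = e^0.005 = 1.0050
Risk-neutral probability p = (e^0.005 − 0.7808)/(1.2808 − 0.7808) = 0.2243/0.5000 = 0.4485
Terminal stock prices: S_uu = 221.5, S_ud = 135, S_dd = 82.29
Terminal payoffs (S − K): max(80.46, 0) = 80.46, max(-6, 0) = 0, max(-58.71, 0) = 0
Node u (S = 172.9): V_u = e^(−0.005)·[0.4485·80.4617 + 0.5515·0.0000] = 35.9044
Node d (S = 105.4): V_d = e^(−0.005)·[0.4485·0.0000 + 0.5515·0.0000] = 0.0000
Node 0 (S = 135): V_0 = e^(−0.005)·[0.4485·35.9044 + 0.5515·0.0000] = 16.0216

$16.02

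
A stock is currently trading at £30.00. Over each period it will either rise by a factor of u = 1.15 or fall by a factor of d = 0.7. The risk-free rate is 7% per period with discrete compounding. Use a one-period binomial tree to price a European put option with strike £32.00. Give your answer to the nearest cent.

Risk-neutral probability p = (1 + 0.07 − 0.7)/(1.15 − 0.7) = 0.3700/0.4500 = 0.8222
Terminal stock prices: S_u = 34.5, S_d = 21
Terminal payoffs (K − S): max(-2.5, 0) = 0, max(11, 0) = 11
Node 0 (S = 30): V_0 = 1/1.07·[0.8222·0.0000 + 0.1778·11.0000] = 1.8276

£1.83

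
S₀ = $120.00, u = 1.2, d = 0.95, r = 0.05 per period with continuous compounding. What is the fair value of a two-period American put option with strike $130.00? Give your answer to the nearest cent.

$10.00

Risk-neutral probability p = (e^0.05 − 0.95)/(1.2 − 0.95) = 0.1013/0.2500 = 0.4051
Terminal stock prices: S_uu = 172.8, S_ud = 136.8, S_dd = 108.3
Terminal payoffs (K − S): max(-42.8, 0) = 0, max(-6.8, 0) = 0, max(21.7, 0) = 21.7
Node u (S = 144): continuation = e^(−0.05)·[0.4051·0.0000 + 0.5949·0.0000] = 0.0000; exercise value = 0.0000 ≤ continuation, so V_u = 0.0000
Node d (S = 114): continuation = e^(−0.05)·[0.4051·0.0000 + 0.5949·21.7000] = 12.2801; exercise value = 16.0000 > continuation, so V_d = 16.0000 (exercise)
Node 0 (S = 120): continuation = e^(−0.05)·[0.4051·0.0000 + 0.5949·16.0000] = 9.0544; exercise value = 10.0000 > continuation, so V_0 = 10.0000 (exercise)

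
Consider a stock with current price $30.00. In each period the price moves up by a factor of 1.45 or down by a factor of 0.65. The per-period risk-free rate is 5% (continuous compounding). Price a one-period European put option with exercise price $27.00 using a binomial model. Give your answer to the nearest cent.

Risk-neutral probability p = (e^0.05 − 0.65)/(1.45 − 0.65) = 0.4013/0.8000 = 0.5016
Terminal stock prices: S_u = 43.5, S_d = 19.5
Terminal payoffs (K − S): max(-16.5, 0) = 0, max(7.5, 0) = 7.5
Node 0 (S = 30): V_0 = e^(−0.05)·[0.5016·0.0000 + 0.4984·7.5000] = 3.5558

$3.56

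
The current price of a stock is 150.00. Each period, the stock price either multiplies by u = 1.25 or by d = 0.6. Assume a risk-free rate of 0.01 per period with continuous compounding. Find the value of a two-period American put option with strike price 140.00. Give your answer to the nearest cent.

24.55

Risk-neutral probability p = (e^0.01 − 0.6)/(1.25 − 0.6) = 0.4101/0.6500 = 0.6308
Terminal stock prices: S_uu = 234.4, S_ud = 112.5, S_dd = 54
Terminal payoffs (K − S): max(-94.38, 0) = 0, max(27.5, 0) = 27.5, max(86, 0) = 86
Node u (S = 187.5): continuation = e^(−0.01)·[0.6308·0.0000 + 0.3692·27.5000] = 10.0507; exercise value = 0.0000 ≤ continuation, so V_u = 10.0507
Node d (S = 90): continuation = e^(−0.01)·[0.6308·27.5000 + 0.3692·86.0000] = 48.6070; exercise value = 50.0000 > continuation, so V_d = 50.0000 (exercise)
Node 0 (S = 150): continuation = e^(−0.01)·[0.6308·10.0507 + 0.3692·50.0000] = 24.5514; exercise value = 0.0000 ≤ continuation, so V_0 = 24.5514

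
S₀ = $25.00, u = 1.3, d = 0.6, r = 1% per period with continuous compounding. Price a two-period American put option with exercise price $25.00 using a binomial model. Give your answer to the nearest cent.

Risk-neutral probability p = (e^0.01 − 0.6)/(1.3 − 0.6) = 0.4101/0.7000 = 0.5858
Terminal stock prices: S_uu = 42.25, S_ud = 19.5, S_dd = 9
Terminal payoffs (K − S): max(-17.25, 0) = 0, max(5.5, 0) = 5.5, max(16, 0) = 16
Node u (S = 32.5): continuation = e^(−0.01)·[0.5858·0.0000 + 0.4142·5.5000] = 2.2555; exercise value = 0.0000 ≤ continuation, so V_u = 2.2555
Node d (S = 15): continuation = e^(−0.01)·[0.5858·5.5000 + 0.4142·16.0000] = 9.7512; exercise value = 10.0000 > continuation, so V_d = 10.0000 (exercise)
Node 0 (S = 25): continuation = e^(−0.01)·[0.5858·2.2555 + 0.4142·10.0000] = 5.4090; exercise value = 0.0000 ≤ continuation, so V_0 = 5.4090

$5.41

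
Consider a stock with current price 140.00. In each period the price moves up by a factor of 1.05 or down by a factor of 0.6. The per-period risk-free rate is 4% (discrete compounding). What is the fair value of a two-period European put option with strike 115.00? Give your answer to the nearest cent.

1.11

Risk-neutral probability p = (1 + 0.04 − 0.6)/(1.05 − 0.6) = 0.4400/0.4500 = 0.9778
Terminal stock prices: S_uu = 154.3, S_ud = 88.2, S_dd = 50.4
Terminal payoffs (K − S): max(-39.35, 0) = 0, max(26.8, 0) = 26.8, max(64.6, 0) = 64.6
Node u (S = 147): V_u = 1/1.04·[0.9778·0.0000 + 0.0222·26.8000] = 0.5726
Node d (S = 84): V_d = 1/1.04·[0.9778·26.8000 + 0.0222·64.6000] = 26.5769
Node 0 (S = 140): V_0 = 1/1.04·[0.9778·0.5726 + 0.0222·26.5769] = 1.1063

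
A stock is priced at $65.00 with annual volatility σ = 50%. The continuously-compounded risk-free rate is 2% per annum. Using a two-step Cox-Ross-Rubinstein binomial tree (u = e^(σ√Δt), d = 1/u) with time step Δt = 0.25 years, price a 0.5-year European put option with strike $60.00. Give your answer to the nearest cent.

$6.21

CRR parameters: u = e^(σ√Δt) = e^(0.5·√0.25) = 1.2840, d = 1/u = 0.7788
Per-period rate: rΔt = 0.02·0.25 = 0.005, so R = e^0.005 = 1.0050
Risk-neutral probability p = (e^0.005 − 0.7788)/(1.2840 − 0.7788) = 0.2262/0.5052 = 0.4477
Terminal stock prices: S_uu = 107.2, S_ud = 65, S_dd = 39.42
Terminal payoffs (K − S): max(-47.17, 0) = 0, max(-5, 0) = 0, max(20.58, 0) = 20.58
Node u (S = 83.46): V_u = e^(−0.005)·[0.4477·0.0000 + 0.5523·0.0000] = 0.0000
Node d (S = 50.62): V_d = e^(−0.005)·[0.4477·0.0000 + 0.5523·20.5755] = 11.3063
Node 0 (S = 65): V_0 = e^(−0.005)·[0.4477·0.0000 + 0.5523·11.3063] = 6.2128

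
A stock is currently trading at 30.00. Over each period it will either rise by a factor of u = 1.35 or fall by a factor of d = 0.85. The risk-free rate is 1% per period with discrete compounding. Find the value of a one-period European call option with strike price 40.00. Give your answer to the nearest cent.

Risk-neutral probability p = (1 + 0.01 − 0.85)/(1.35 − 0.85) = 0.1600/0.5000 = 0.3200
Terminal stock prices: S_u = 40.5, S_d = 25.5
Terminal payoffs (S − K): max(0.5, 0) = 0.5, max(-14.5, 0) = 0
Node 0 (S = 30): V_0 = 1/1.01·[0.3200·0.5000 + 0.6800·0.0000] = 0.1584

0.16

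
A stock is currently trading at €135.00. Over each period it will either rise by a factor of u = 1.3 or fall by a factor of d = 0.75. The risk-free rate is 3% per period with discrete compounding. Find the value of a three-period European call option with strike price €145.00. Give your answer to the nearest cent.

€27.43

Risk-neutral probability p = (1 + 0.03 − 0.75)/(1.3 − 0.75) = 0.2800/0.5500 = 0.5091
Terminal stock prices: S_uuu = 296.6, S_uud = 171.1, S_udd = 98.72, S_ddd = 56.95
Terminal payoffs (S − K): max(151.6, 0) = 151.6, max(26.11, 0) = 26.11, max(-46.28, 0) = 0, max(-88.05, 0) = 0
Node uu (S = 228.2): V_uu = 1/1.03·[0.5091·151.5950 + 0.4909·26.1125] = 87.3733
Node ud (S = 131.6): V_ud = 1/1.03·[0.5091·26.1125 + 0.4909·0.0000] = 12.9064
Node dd (S = 75.94): V_dd = 1/1.03·[0.5091·0.0000 + 0.4909·0.0000] = 0.0000
Node u (S = 175.5): V_u = 1/1.03·[0.5091·87.3733 + 0.4909·12.9064] = 49.3367
Node d (S = 101.2): V_d = 1/1.03·[0.5091·12.9064 + 0.4909·0.0000] = 6.3792
Node 0 (S = 135): V_0 = 1/1.03·[0.5091·49.3367 + 0.4909·6.3792] = 27.4257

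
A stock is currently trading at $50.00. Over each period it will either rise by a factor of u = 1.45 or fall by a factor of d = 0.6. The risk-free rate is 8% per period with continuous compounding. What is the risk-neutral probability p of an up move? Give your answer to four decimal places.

p = 0.5686

Risk-neutral probability p = (e^0.08 − 0.6)/(1.45 − 0.6) = 0.4833/0.8500 = 0.5686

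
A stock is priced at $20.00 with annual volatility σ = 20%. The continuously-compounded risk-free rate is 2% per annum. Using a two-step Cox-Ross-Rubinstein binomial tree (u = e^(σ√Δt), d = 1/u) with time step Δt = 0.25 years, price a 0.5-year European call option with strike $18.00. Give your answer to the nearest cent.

CRR parameters: u = e^(σ√Δt) = e^(0.2·√0.25) = 1.1052, d = 1/u = 0.9048
Per-period rate: rΔt = 0.02·0.25 = 0.005, so R = e^0.005 = 1.0050
Risk-neutral probability p = (e^0.005 − 0.9048)/(1.1052 − 0.9048) = 0.1002/0.2003 = 0.5000
Terminal stock prices: S_uu = 24.43, S_ud = 20, S_dd = 16.37
Terminal payoffs (S − K): max(6.428, 0) = 6.428, max(2, 0) = 2, max(-1.625, 0) = 0
Node u (S = 22.1): V_u = e^(−0.005)·[0.5000·6.4281 + 0.5000·2.0000] = 4.1932
Node d (S = 18.1): V_d = e^(−0.005)·[0.5000·2.0000 + 0.5000·0.0000] = 0.9951
Node 0 (S = 20): V_0 = e^(−0.005)·[0.5000·4.1932 + 0.5000·0.9951] = 2.5813

$2.58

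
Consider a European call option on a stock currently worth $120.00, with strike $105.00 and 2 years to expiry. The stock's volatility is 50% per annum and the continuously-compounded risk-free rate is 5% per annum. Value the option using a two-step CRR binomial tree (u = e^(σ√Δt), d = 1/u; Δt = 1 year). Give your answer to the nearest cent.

$43.09

CRR parameters: u = e^(σ√Δt) = e^(0.5·√1) = 1.6487, d = 1/u = 0.6065
Per-period rate: rΔt = 0.05·1 = 0.05, so R = e^0.05 = 1.0513
Risk-neutral probability p = (e^0.05 − 0.6065)/(1.6487 − 0.6065) = 0.4447/1.0422 = 0.4267
Terminal stock prices: S_uu = 326.2, S_ud = 120, S_dd = 44.15
Terminal payoffs (S − K): max(221.2, 0) = 221.2, max(15, 0) = 15, max(-60.85, 0) = 0
Node u (S = 197.8): V_u = e^(−0.05)·[0.4267·221.1938 + 0.5733·15.0000] = 97.9675
Node d (S = 72.78): V_d = e^(−0.05)·[0.4267·15.0000 + 0.5733·0.0000] = 6.0889
Node 0 (S = 120): V_0 = e^(−0.05)·[0.4267·97.9675 + 0.5733·6.0889] = 43.0876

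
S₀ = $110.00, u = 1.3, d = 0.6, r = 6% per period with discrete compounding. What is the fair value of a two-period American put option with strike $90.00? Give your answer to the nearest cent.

$8.60

Risk-neutral probability p = (1 + 0.06 − 0.6)/(1.3 − 0.6) = 0.4600/0.7000 = 0.6571
Terminal stock prices: S_uu = 185.9, S_ud = 85.8, S_dd = 39.6
Terminal payoffs (K − S): max(-95.9, 0) = 0, max(4.2, 0) = 4.2, max(50.4, 0) = 50.4
Node u (S = 143): continuation = 1/1.06·[0.6571·0.0000 + 0.3429·4.2000] = 1.3585; exercise value = 0.0000 ≤ continuation, so V_u = 1.3585
Node d (S = 66): continuation = 1/1.06·[0.6571·4.2000 + 0.3429·50.4000] = 18.9057; exercise value = 24.0000 > continuation, so V_d = 24.0000 (exercise)
Node 0 (S = 110): continuation = 1/1.06·[0.6571·1.3585 + 0.3429·24.0000] = 8.6050; exercise value = 0.0000 ≤ continuation, so V_0 = 8.6050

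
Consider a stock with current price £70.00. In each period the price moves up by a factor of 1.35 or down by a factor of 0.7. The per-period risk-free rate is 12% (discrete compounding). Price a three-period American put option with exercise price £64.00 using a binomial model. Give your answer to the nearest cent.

£5.76

Risk-neutral probability p = (1 + 0.12 − 0.7)/(1.35 − 0.7) = 0.4200/0.6500 = 0.6462
Terminal stock prices: S_uuu = 172.2, S_uud = 89.3, S_udd = 46.3, S_ddd = 24.01
Terminal payoffs (K − S): max(-108.2, 0) = 0, max(-25.3, 0) = 0, max(17.7, 0) = 17.7, max(39.99, 0) = 39.99
Node uu (S = 127.6): continuation = 1/1.12·[0.6462·0.0000 + 0.3538·0.0000] = 0.0000; exercise value = 0.0000 ≤ continuation, so V_uu = 0.0000
Node ud (S = 66.15): continuation = 1/1.12·[0.6462·0.0000 + 0.3538·17.6950] = 5.5905; exercise value = 0.0000 ≤ continuation, so V_ud = 5.5905
Node dd (S = 34.3): continuation = 1/1.12·[0.6462·17.6950 + 0.3538·39.9900] = 22.8429; exercise value = 29.7000 > continuation, so V_dd = 29.7000 (exercise)
Node u (S = 94.5): continuation = 1/1.12·[0.6462·0.0000 + 0.3538·5.5905] = 1.7662; exercise value = 0.0000 ≤ continuation, so V_u = 1.7662
Node d (S = 49): continuation = 1/1.12·[0.6462·5.5905 + 0.3538·29.7000] = 12.6085; exercise value = 15.0000 > continuation, so V_d = 15.0000 (exercise)
Node 0 (S = 70): continuation = 1/1.12·[0.6462·1.7662 + 0.3538·15.0000] = 5.7580; exercise value = 0.0000 ≤ continuation, so V_0 = 5.7580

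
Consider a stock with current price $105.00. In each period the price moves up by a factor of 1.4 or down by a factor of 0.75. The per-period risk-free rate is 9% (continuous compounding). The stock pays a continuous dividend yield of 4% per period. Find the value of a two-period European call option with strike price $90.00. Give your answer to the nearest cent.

$29.19

Per-period risk-free factor R = e^0.09 = 1.0942; dividend-adjusted growth = e^(0.09−0.04) = 1.0513.
Risk-neutral probability p = (1.0513 − 0.75)/(1.4 − 0.75) = 0.3013/0.6500 = 0.4635
Terminal stock prices: S_uu = 205.8, S_ud = 110.2, S_dd = 59.06
Terminal payoffs (S − K): max(115.8, 0) = 115.8, max(20.25, 0) = 20.25, max(-30.94, 0) = 0
Node u (S = 147): V_u = e^(−0.09)·[0.4635·115.8000 + 0.5365·20.2500] = 58.9822
Node d (S = 78.75): V_d = e^(−0.09)·[0.4635·20.2500 + 0.5365·0.0000] = 8.5779
Node 0 (S = 105): V_0 = e^(−0.09)·[0.4635·58.9822 + 0.5365·8.5779] = 29.1910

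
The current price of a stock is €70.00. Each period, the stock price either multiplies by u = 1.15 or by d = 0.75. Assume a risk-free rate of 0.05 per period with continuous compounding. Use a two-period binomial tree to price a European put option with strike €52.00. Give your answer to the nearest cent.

€0.70

Risk-neutral probability p = (e^0.05 − 0.75)/(1.15 − 0.75) = 0.3013/0.4000 = 0.7532
Terminal stock prices: S_uu = 92.57, S_ud = 60.38, S_dd = 39.38
Terminal payoffs (K − S): max(-40.57, 0) = 0, max(-8.375, 0) = 0, max(12.62, 0) = 12.62
Node u (S = 80.5): V_u = e^(−0.05)·[0.7532·0.0000 + 0.2468·0.0000] = 0.0000
Node d (S = 52.5): V_d = e^(−0.05)·[0.7532·0.0000 + 0.2468·12.6250] = 2.9642
Node 0 (S = 70): V_0 = e^(−0.05)·[0.7532·0.0000 + 0.2468·2.9642] = 0.6959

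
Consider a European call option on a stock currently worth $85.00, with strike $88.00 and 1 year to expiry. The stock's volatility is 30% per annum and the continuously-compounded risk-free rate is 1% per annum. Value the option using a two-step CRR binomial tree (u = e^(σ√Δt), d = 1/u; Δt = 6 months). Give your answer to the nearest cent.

CRR parameters: u = e^(σ√Δt) = e^(0.3·√0.5) = 1.2363, d = 1/u = 0.8089
Per-period rate: rΔt = 0.01·0.5 = 0.005, so R = e^0.005 = 1.0050
Risk-neutral probability p = (e^0.005 − 0.8089)/(1.2363 − 0.8089) = 0.1962/0.4275 = 0.4589
Terminal stock prices: S_uu = 129.9, S_ud = 85, S_dd = 55.61
Terminal payoffs (S − K): max(41.92, 0) = 41.92, max(-3, 0) = 0, max(-32.39, 0) = 0
Node u (S = 105.1): V_u = e^(−0.005)·[0.4589·41.9195 + 0.5411·0.0000] = 19.1406
Node d (S = 68.75): V_d = e^(−0.005)·[0.4589·0.0000 + 0.5411·0.0000] = 0.0000
Node 0 (S = 85): V_0 = e^(−0.005)·[0.4589·19.1406 + 0.5411·0.0000] = 8.7396

$8.74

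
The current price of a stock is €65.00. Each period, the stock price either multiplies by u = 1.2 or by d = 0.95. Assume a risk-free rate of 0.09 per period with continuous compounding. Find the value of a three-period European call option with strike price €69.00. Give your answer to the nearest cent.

Risk-neutral probability p = (e^0.09 − 0.95)/(1.2 − 0.95) = 0.1442/0.2500 = 0.5767
Terminal stock prices: S_uuu = 112.3, S_uud = 88.92, S_udd = 70.39, S_ddd = 55.73
Terminal payoffs (S − K): max(43.32, 0) = 43.32, max(19.92, 0) = 19.92, max(1.395, 0) = 1.395, max(-13.27, 0) = 0
Node uu (S = 93.6): V_uu = e^(−0.09)·[0.5767·43.3200 + 0.4233·19.9200] = 30.5387
Node ud (S = 74.1): V_ud = e^(−0.09)·[0.5767·19.9200 + 0.4233·1.3950] = 11.0387
Node dd (S = 58.66): V_dd = e^(−0.09)·[0.5767·1.3950 + 0.4233·0.0000] = 0.7353
Node u (S = 78): V_u = e^(−0.09)·[0.5767·30.5387 + 0.4233·11.0387] = 20.3664
Node d (S = 61.75): V_d = e^(−0.09)·[0.5767·11.0387 + 0.4233·0.7353] = 6.1025
Node 0 (S = 65): V_0 = e^(−0.09)·[0.5767·20.3664 + 0.4233·6.1025] = 13.0952

€13.10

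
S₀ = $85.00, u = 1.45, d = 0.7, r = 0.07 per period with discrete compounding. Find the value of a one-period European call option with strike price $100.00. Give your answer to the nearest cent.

Risk-neutral probability p = (1 + 0.07 − 0.7)/(1.45 − 0.7) = 0.3700/0.7500 = 0.4933
Terminal stock prices: S_u = 123.2, S_d = 59.5
Terminal payoffs (S − K): max(23.25, 0) = 23.25, max(-40.5, 0) = 0
Node 0 (S = 85): V_0 = 1/1.07·[0.4933·23.2500 + 0.5067·0.0000] = 10.7196

$10.72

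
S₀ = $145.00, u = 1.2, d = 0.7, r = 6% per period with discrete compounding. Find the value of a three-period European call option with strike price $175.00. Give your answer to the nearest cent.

$23.68

Risk-neutral probability p = (1 + 0.06 − 0.7)/(1.2 − 0.7) = 0.3600/0.5000 = 0.7200
Terminal stock prices: S_uuu = 250.6, S_uud = 146.2, S_udd = 85.26, S_ddd = 49.73
Terminal payoffs (S − K): max(75.56, 0) = 75.56, max(-28.84, 0) = 0, max(-89.74, 0) = 0, max(-125.3, 0) = 0
Node uu (S = 208.8): V_uu = 1/1.06·[0.7200·75.5600 + 0.2800·0.0000] = 51.3238
Node ud (S = 121.8): V_ud = 1/1.06·[0.7200·0.0000 + 0.2800·0.0000] = 0.0000
Node dd (S = 71.05): V_dd = 1/1.06·[0.7200·0.0000 + 0.2800·0.0000] = 0.0000
Node u (S = 174): V_u = 1/1.06·[0.7200·51.3238 + 0.2800·0.0000] = 34.8614
Node d (S = 101.5): V_d = 1/1.06·[0.7200·0.0000 + 0.2800·0.0000] = 0.0000
Node 0 (S = 145): V_0 = 1/1.06·[0.7200·34.8614 + 0.2800·0.0000] = 23.6795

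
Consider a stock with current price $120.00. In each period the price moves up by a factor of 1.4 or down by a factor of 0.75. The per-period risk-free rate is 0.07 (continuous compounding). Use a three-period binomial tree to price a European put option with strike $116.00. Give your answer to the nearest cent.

$13.36

Risk-neutral probability p = (e^0.07 − 0.75)/(1.4 − 0.75) = 0.3225/0.6500 = 0.4962
Terminal stock prices: S_uuu = 329.3, S_uud = 176.4, S_udd = 94.5, S_ddd = 50.62
Terminal payoffs (K − S): max(-213.3, 0) = 0, max(-60.4, 0) = 0, max(21.5, 0) = 21.5, max(65.38, 0) = 65.38
Node uu (S = 235.2): V_uu = e^(−0.07)·[0.4962·0.0000 + 0.5038·0.0000] = 0.0000
Node ud (S = 126): V_ud = e^(−0.07)·[0.4962·0.0000 + 0.5038·21.5000] = 10.1001
Node dd (S = 67.5): V_dd = e^(−0.07)·[0.4962·21.5000 + 0.5038·65.3750] = 40.6577
Node u (S = 168): V_u = e^(−0.07)·[0.4962·0.0000 + 0.5038·10.1001] = 4.7447
Node d (S = 90): V_d = e^(−0.07)·[0.4962·10.1001 + 0.5038·40.6577] = 23.7723
Node 0 (S = 120): V_0 = e^(−0.07)·[0.4962·4.7447 + 0.5038·23.7723] = 13.3626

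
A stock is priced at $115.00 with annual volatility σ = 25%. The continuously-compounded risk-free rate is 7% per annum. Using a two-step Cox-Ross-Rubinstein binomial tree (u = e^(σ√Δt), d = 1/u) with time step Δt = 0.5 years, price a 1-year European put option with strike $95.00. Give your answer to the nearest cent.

CRR parameters: u = e^(σ√Δt) = e^(0.25·√0.5) = 1.1934, d = 1/u = 0.8380
Per-period rate: rΔt = 0.07·0.5 = 0.035, so R = e^0.035 = 1.0356
Risk-neutral probability p = (e^0.035 − 0.8380)/(1.1934 − 0.8380) = 0.1977/0.3554 = 0.5561
Terminal stock prices: S_uu = 163.8, S_ud = 115, S_dd = 80.75
Terminal payoffs (K − S): max(-68.77, 0) = 0, max(-20, 0) = 0, max(14.25, 0) = 14.25
Node u (S = 137.2): V_u = e^(−0.035)·[0.5561·0.0000 + 0.4439·0.0000] = 0.0000
Node d (S = 96.37): V_d = e^(−0.035)·[0.5561·0.0000 + 0.4439·14.2483] = 6.1067
Node 0 (S = 115): V_0 = e^(−0.035)·[0.5561·0.0000 + 0.4439·6.1067] = 2.6172

$2.62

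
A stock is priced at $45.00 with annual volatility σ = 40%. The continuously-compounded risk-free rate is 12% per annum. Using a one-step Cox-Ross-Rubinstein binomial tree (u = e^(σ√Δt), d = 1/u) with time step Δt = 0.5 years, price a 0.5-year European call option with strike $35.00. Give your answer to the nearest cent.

$12.51

CRR parameters: u = e^(σ√Δt) = e^(0.4·√0.5) = 1.3269, d = 1/u = 0.7536
Per-period rate: rΔt = 0.12·0.5 = 0.06, so R = e^0.06 = 1.0618
Risk-neutral probability p = (e^0.06 − 0.7536)/(1.3269 − 0.7536) = 0.3082/0.5733 = 0.5376
Terminal stock prices: S_u = 59.71, S_d = 33.91
Terminal payoffs (S − K): max(24.71, 0) = 24.71, max(-1.086, 0) = 0
Node 0 (S = 45): V_0 = e^(−0.06)·[0.5376·24.7103 + 0.4624·0.0000] = 12.5113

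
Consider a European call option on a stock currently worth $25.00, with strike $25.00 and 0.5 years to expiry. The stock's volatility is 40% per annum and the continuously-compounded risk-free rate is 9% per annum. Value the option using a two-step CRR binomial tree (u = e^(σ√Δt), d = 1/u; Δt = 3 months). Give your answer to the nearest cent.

$3.02

CRR parameters: u = e^(σ√Δt) = e^(0.4·√0.25) = 1.2214, d = 1/u = 0.8187
Per-period rate: rΔt = 0.09·0.25 = 0.0225, so R = e^0.0225 = 1.0228
Risk-neutral probability p = (e^0.0225 − 0.8187)/(1.2214 − 0.8187) = 0.2040/0.4027 = 0.5067
Terminal stock prices: S_uu = 37.3, S_ud = 25, S_dd = 16.76
Terminal payoffs (S − K): max(12.3, 0) = 12.3, max(0, 0) = 0, max(-8.242, 0) = 0
Node u (S = 30.54): V_u = e^(−0.0225)·[0.5067·12.2956 + 0.4933·0.0000] = 6.0913
Node d (S = 20.47): V_d = e^(−0.0225)·[0.5067·0.0000 + 0.4933·0.0000] = 0.0000
Node 0 (S = 25): V_0 = e^(−0.0225)·[0.5067·6.0913 + 0.4933·0.0000] = 3.0176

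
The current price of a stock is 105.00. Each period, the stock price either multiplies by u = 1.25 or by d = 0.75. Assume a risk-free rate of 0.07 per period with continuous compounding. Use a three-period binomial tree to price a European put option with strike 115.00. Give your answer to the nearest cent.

10.70

Risk-neutral probability p = (e^0.07 − 0.75)/(1.25 − 0.75) = 0.3225/0.5000 = 0.6450
Terminal stock prices: S_uuu = 205.1, S_uud = 123, S_udd = 73.83, S_ddd = 44.3
Terminal payoffs (K − S): max(-90.08, 0) = 0, max(-8.047, 0) = 0, max(41.17, 0) = 41.17, max(70.7, 0) = 70.7
Node uu (S = 164.1): V_uu = e^(−0.07)·[0.6450·0.0000 + 0.3550·0.0000] = 0.0000
Node ud (S = 98.44): V_ud = e^(−0.07)·[0.6450·0.0000 + 0.3550·41.1719] = 13.6273
Node dd (S = 59.06): V_dd = e^(−0.07)·[0.6450·41.1719 + 0.3550·70.7031] = 48.1628
Node u (S = 131.2): V_u = e^(−0.07)·[0.6450·0.0000 + 0.3550·13.6273] = 4.5104
Node d (S = 78.75): V_d = e^(−0.07)·[0.6450·13.6273 + 0.3550·48.1628] = 24.1367
Node 0 (S = 105): V_0 = e^(−0.07)·[0.6450·4.5104 + 0.3550·24.1367] = 10.7015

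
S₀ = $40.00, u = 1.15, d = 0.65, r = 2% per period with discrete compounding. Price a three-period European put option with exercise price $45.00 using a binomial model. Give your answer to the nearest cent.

Risk-neutral probability p = (1 + 0.02 − 0.65)/(1.15 − 0.65) = 0.3700/0.5000 = 0.7400
Terminal stock prices: S_uuu = 60.83, S_uud = 34.38, S_udd = 19.44, S_ddd = 10.98
Terminal payoffs (K − S): max(-15.83, 0) = 0, max(10.62, 0) = 10.62, max(25.56, 0) = 25.56, max(34.02, 0) = 34.02
Node uu (S = 52.9): V_uu = 1/1.02·[0.7400·0.0000 + 0.2600·10.6150] = 2.7058
Node ud (S = 29.9): V_ud = 1/1.02·[0.7400·10.6150 + 0.2600·25.5650] = 14.2176
Node dd (S = 16.9): V_dd = 1/1.02·[0.7400·25.5650 + 0.2600·34.0150] = 27.2176
Node u (S = 46): V_u = 1/1.02·[0.7400·2.7058 + 0.2600·14.2176] = 5.5871
Node d (S = 26): V_d = 1/1.02·[0.7400·14.2176 + 0.2600·27.2176] = 17.2526
Node 0 (S = 40): V_0 = 1/1.02·[0.7400·5.5871 + 0.2600·17.2526] = 8.4511

$8.45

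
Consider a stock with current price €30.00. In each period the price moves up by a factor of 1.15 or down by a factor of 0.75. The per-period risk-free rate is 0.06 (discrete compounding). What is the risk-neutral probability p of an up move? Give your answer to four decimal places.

Risk-neutral probability p = (1 + 0.06 − 0.75)/(1.15 − 0.75) = 0.3100/0.4000 = 0.7750

p = 0.7750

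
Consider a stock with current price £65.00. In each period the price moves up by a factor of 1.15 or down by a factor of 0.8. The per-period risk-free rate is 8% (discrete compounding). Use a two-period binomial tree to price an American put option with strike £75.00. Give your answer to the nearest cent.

£10.00

Risk-neutral probability p = (1 + 0.08 − 0.8)/(1.15 − 0.8) = 0.2800/0.3500 = 0.8000
Terminal stock prices: S_uu = 85.96, S_ud = 59.8, S_dd = 41.6
Terminal payoffs (K − S): max(-10.96, 0) = 0, max(15.2, 0) = 15.2, max(33.4, 0) = 33.4
Node u (S = 74.75): continuation = 1/1.08·[0.8000·0.0000 + 0.2000·15.2000] = 2.8148; exercise value = 0.2500 ≤ continuation, so V_u = 2.8148
Node d (S = 52): continuation = 1/1.08·[0.8000·15.2000 + 0.2000·33.4000] = 17.4444; exercise value = 23.0000 > continuation, so V_d = 23.0000 (exercise)
Node 0 (S = 65): continuation = 1/1.08·[0.8000·2.8148 + 0.2000·23.0000] = 6.3443; exercise value = 10.0000 > continuation, so V_0 = 10.0000 (exercise)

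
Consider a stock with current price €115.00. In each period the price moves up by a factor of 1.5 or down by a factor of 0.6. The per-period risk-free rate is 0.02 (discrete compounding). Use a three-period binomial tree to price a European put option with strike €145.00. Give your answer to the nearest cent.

€48.29

Risk-neutral probability p = (1 + 0.02 − 0.6)/(1.5 − 0.6) = 0.4200/0.9000 = 0.4667
Terminal stock prices: S_uuu = 388.1, S_uud = 155.2, S_udd = 62.1, S_ddd = 24.84
Terminal payoffs (K − S): max(-243.1, 0) = 0, max(-10.25, 0) = 0, max(82.9, 0) = 82.9, max(120.2, 0) = 120.2
Node uu (S = 258.8): V_uu = 1/1.02·[0.4667·0.0000 + 0.5333·0.0000] = 0.0000
Node ud (S = 103.5): V_ud = 1/1.02·[0.4667·0.0000 + 0.5333·82.9000] = 43.3464
Node dd (S = 41.4): V_dd = 1/1.02·[0.4667·82.9000 + 0.5333·120.1600] = 100.7569
Node u (S = 172.5): V_u = 1/1.02·[0.4667·0.0000 + 0.5333·43.3464] = 22.6648
Node d (S = 69): V_d = 1/1.02·[0.4667·43.3464 + 0.5333·100.7569] = 72.5150
Node 0 (S = 115): V_0 = 1/1.02·[0.4667·22.6648 + 0.5333·72.5150] = 48.2859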